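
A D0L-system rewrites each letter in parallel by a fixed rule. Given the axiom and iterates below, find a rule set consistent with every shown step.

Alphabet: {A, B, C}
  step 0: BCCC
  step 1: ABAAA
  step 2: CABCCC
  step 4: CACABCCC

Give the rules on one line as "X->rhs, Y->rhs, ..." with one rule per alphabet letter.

A->C, B->AB, C->A

  step 1 ⇒ step 2: ABAAA ⇒ C·AB·C·C·C
    A ↦ C
    B ↦ AB
  step 0 ⇒ step 1: BCCC ⇒ AB·A·A·A
    C ↦ A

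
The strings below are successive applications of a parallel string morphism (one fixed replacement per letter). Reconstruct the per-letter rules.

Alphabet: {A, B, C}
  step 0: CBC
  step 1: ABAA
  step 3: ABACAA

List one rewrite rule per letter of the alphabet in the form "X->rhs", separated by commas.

A->C, B->BA, C->A

  step 0 ⇒ step 1: CBC ⇒ A·BA·A
    B ↦ BA
    C ↦ A
    A ↦ C  (constrained at step 1)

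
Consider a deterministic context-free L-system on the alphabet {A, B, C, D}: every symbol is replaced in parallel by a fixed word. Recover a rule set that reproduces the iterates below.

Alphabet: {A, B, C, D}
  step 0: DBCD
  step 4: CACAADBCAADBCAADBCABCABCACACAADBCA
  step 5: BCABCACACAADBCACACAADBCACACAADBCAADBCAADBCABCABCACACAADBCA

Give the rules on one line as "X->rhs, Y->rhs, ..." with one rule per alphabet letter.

  step 4 ⇒ step 5: CACAADBCAADBCAADBCABCABCACACAADBCA ⇒ B·CA·B·CA·CA·CA·AD·B·CA·CA·CA·AD·B·CA·CA·CA·AD·B·CA·AD·B·CA·AD·B·CA·B·CA·B·CA·CA·CA·AD·B·CA
    A ↦ CA
    B ↦ AD
    C ↦ B
    D ↦ CA

A->CA, B->AD, C->B, D->CA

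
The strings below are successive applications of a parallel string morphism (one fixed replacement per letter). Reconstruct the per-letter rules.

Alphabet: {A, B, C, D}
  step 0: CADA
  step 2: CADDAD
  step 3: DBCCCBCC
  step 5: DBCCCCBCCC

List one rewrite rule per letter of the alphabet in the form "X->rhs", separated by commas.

A->BC, B->A, C->D, D->C

  step 2 ⇒ step 3: CADDAD ⇒ D·BC·C·C·BC·C
    A ↦ BC
    C ↦ D
    D ↦ C
    B ↦ A  (constrained at step 3)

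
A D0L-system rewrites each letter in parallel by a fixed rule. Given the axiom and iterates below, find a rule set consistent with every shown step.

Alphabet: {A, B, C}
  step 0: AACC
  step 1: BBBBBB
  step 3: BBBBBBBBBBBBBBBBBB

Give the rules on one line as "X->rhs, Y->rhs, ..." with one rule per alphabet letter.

A->BB, B->CA, C->B

  step 0 ⇒ step 1: AACC ⇒ BB·BB·B·B
    A ↦ BB
    C ↦ B
    B ↦ CA  (constrained at step 1)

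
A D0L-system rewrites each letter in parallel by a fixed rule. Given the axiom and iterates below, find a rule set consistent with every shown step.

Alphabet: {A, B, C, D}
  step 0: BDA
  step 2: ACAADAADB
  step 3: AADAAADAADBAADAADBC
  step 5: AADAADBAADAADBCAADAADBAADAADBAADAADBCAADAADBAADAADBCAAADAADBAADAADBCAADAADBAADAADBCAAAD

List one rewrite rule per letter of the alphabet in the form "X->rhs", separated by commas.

  step 2 ⇒ step 3: ACAADAADB ⇒ AAD·A·AAD·AAD·B·AAD·AAD·B·C
    A ↦ AAD
    B ↦ C
    C ↦ A
    D ↦ B

A->AAD, B->C, C->A, D->B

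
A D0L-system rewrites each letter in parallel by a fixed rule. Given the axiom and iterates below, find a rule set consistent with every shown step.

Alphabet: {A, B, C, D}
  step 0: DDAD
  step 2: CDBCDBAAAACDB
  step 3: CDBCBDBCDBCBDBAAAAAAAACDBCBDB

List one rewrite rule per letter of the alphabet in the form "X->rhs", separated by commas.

A->AA, B->BDB, C->CDB, D->C

  step 2 ⇒ step 3: CDBCDBAAAACDB ⇒ CDB·C·BDB·CDB·C·BDB·AA·AA·AA·AA·CDB·C·BDB
    A ↦ AA
    B ↦ BDB
    C ↦ CDB
    D ↦ C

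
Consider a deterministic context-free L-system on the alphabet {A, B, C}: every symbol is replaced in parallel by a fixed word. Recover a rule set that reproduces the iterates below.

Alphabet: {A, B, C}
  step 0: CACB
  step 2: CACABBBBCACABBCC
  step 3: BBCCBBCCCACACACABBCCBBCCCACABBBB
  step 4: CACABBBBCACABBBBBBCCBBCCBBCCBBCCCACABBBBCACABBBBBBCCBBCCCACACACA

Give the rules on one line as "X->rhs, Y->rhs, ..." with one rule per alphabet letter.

  step 3 ⇒ step 4: BBCCBBCCCACACACABBCCBBCCCACABBBB ⇒ CA·CA·BB·BB·CA·CA·BB·BB·BB·CC·BB·CC·BB·CC·BB·CC·CA·CA·BB·BB·CA·CA·BB·BB·BB·CC·BB·CC·CA·CA·CA·CA
    A ↦ CC
    B ↦ CA
    C ↦ BB

A->CC, B->CA, C->BB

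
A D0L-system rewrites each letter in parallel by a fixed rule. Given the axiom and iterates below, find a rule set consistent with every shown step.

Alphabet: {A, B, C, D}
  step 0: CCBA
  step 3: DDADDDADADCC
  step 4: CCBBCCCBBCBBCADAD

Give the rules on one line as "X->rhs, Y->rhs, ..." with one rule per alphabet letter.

  step 3 ⇒ step 4: DDADDDADADCC ⇒ C·C·BB·C·C·C·BB·C·BB·C·AD·AD
    A ↦ BB
    C ↦ AD
    D ↦ C
    B ↦ D  (constrained at step 0)

A->BB, B->D, C->AD, D->C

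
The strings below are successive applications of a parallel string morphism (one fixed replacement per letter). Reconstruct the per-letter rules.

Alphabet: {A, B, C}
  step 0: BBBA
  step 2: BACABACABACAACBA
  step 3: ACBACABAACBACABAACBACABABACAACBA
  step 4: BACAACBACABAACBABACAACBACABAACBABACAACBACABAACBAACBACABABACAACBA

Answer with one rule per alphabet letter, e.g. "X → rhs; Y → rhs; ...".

  step 3 ⇒ step 4: ACBACABAACBACABAACBACABABACAACBA ⇒ BA·CA·AC·BA·CA·BA·AC·BA·BA·CA·AC·BA·CA·BA·AC·BA·BA·CA·AC·BA·CA·BA·AC·BA·AC·BA·CA·BA·BA·CA·AC·BA
    A ↦ BA
    B ↦ AC
    C ↦ CA

A->BA, B->AC, C->CA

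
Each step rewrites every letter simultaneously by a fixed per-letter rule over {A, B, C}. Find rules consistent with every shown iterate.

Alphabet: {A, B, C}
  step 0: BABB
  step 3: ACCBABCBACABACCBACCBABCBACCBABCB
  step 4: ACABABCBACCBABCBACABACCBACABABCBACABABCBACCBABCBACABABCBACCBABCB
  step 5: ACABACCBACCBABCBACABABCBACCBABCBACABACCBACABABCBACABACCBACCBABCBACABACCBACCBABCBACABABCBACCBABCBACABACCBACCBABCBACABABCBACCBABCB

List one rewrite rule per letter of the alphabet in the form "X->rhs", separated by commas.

A->AC, B->CB, C->AB

  step 4 ⇒ step 5: ACABABCBACCBABCBACABACCBACABABCBACABABCBACCBABCBACABABCBACCBABCB ⇒ AC·AB·AC·CB·AC·CB·AB·CB·AC·AB·AB·CB·AC·CB·AB·CB·AC·AB·AC·CB·AC·AB·AB·CB·AC·AB·AC·CB·AC·CB·AB·CB·AC·AB·AC·CB·AC·CB·AB·CB·AC·AB·AB·CB·AC·CB·AB·CB·AC·AB·AC·CB·AC·CB·AB·CB·AC·AB·AB·CB·AC·CB·AB·CB
    A ↦ AC
    B ↦ CB
    C ↦ AB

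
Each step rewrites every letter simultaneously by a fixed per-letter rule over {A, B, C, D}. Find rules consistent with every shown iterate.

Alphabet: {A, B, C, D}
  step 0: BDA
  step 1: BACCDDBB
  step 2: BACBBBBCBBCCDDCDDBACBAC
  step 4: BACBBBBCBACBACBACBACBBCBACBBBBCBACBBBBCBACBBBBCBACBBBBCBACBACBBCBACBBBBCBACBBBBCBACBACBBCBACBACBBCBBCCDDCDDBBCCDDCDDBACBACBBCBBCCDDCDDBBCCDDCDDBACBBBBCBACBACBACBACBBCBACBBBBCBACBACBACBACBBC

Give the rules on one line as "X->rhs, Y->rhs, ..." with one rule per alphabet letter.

A->BB, B->BAC, C->BBC, D->CDD

  step 1 ⇒ step 2: BACCDDBB ⇒ BAC·BB·BBC·BBC·CDD·CDD·BAC·BAC
    A ↦ BB
    B ↦ BAC
    C ↦ BBC
    D ↦ CDD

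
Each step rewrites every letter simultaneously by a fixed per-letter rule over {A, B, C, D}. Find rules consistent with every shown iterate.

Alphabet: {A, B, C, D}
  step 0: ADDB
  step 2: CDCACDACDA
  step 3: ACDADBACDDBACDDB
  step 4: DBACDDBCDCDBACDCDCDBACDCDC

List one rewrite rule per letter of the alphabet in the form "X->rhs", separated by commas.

A->DB, B->C, C->A, D->CD

  step 3 ⇒ step 4: ACDADBACDDBACDDB ⇒ DB·A·CD·DB·CD·C·DB·A·CD·CD·C·DB·A·CD·CD·C
    A ↦ DB
    B ↦ C
    C ↦ A
    D ↦ CD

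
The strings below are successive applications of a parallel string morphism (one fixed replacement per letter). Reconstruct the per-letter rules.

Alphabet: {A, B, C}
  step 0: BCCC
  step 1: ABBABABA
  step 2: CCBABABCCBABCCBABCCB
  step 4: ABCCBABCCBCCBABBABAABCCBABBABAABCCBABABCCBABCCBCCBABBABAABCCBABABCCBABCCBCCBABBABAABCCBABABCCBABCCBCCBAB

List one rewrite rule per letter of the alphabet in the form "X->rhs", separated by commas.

  step 1 ⇒ step 2: ABBABABA ⇒ CCB·AB·AB·CCB·AB·CCB·AB·CCB
    A ↦ CCB
    B ↦ AB
  step 0 ⇒ step 1: BCCC ⇒ AB·BA·BA·BA
    C ↦ BA

A->CCB, B->AB, C->BA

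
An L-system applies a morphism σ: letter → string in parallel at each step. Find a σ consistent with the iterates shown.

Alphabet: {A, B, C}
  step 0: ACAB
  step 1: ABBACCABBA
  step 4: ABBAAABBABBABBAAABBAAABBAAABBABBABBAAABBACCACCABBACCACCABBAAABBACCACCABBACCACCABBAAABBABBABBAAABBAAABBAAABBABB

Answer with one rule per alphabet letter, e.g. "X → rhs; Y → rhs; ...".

A->ABB, B->A, C->ACC

  step 0 ⇒ step 1: ACAB ⇒ ABB·ACC·ABB·A
    A ↦ ABB
    B ↦ A
    C ↦ ACC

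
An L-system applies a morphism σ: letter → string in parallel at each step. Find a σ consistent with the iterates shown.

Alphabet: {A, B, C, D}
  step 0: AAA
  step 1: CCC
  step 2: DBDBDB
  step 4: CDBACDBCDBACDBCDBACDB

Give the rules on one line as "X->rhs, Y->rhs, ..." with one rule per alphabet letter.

A->C, B->DC, C->DB, D->AC

  step 1 ⇒ step 2: CCC ⇒ DB·DB·DB
    C ↦ DB
  step 0 ⇒ step 1: AAA ⇒ C·C·C
    A ↦ C
    B ↦ DC  (constrained at step 2)
    D ↦ AC  (constrained at step 2)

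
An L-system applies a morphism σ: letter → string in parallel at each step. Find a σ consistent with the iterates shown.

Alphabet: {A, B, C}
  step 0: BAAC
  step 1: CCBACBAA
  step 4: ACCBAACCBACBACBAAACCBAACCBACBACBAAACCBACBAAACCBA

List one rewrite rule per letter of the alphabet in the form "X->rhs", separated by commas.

A->CBA, B->C, C->A

  step 0 ⇒ step 1: BAAC ⇒ C·CBA·CBA·A
    A ↦ CBA
    B ↦ C
    C ↦ A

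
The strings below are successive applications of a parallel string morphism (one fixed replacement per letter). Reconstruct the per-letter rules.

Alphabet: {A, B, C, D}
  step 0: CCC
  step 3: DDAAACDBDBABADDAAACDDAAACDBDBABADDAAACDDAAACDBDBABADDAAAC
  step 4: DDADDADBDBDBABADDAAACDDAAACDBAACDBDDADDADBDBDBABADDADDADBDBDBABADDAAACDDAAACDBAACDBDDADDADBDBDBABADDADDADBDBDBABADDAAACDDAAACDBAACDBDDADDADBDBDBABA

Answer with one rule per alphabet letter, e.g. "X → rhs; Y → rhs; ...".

  step 3 ⇒ step 4: DDAAACDBDBABADDAAACDDAAACDBDBABADDAAACDDAAACDBDBABADDAAAC ⇒ DDA·DDA·DB·DB·DB·ABA·DDA·AAC·DDA·AAC·DB·AAC·DB·DDA·DDA·DB·DB·DB·ABA·DDA·DDA·DB·DB·DB·ABA·DDA·AAC·DDA·AAC·DB·AAC·DB·DDA·DDA·DB·DB·DB·ABA·DDA·DDA·DB·DB·DB·ABA·DDA·AAC·DDA·AAC·DB·AAC·DB·DDA·DDA·DB·DB·DB·ABA
    A ↦ DB
    B ↦ AAC
    C ↦ ABA
    D ↦ DDA

A->DB, B->AAC, C->ABA, D->DDA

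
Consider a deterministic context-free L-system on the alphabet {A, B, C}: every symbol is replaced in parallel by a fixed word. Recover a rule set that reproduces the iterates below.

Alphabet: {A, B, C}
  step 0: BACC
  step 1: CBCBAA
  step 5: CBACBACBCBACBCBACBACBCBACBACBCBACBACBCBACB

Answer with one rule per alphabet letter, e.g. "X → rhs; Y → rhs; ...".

A->CB, B->CB, C->A

  step 0 ⇒ step 1: BACC ⇒ CB·CB·A·A
    A ↦ CB
    B ↦ CB
    C ↦ A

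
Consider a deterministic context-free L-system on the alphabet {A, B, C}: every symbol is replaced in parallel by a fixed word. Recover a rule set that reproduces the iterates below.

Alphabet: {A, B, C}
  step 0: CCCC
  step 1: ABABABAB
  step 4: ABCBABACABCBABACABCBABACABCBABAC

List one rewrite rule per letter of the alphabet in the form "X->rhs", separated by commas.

A->BA, B->C, C->AB

  step 0 ⇒ step 1: CCCC ⇒ AB·AB·AB·AB
    C ↦ AB
    A ↦ BA  (constrained at step 1)
    B ↦ C  (constrained at step 1)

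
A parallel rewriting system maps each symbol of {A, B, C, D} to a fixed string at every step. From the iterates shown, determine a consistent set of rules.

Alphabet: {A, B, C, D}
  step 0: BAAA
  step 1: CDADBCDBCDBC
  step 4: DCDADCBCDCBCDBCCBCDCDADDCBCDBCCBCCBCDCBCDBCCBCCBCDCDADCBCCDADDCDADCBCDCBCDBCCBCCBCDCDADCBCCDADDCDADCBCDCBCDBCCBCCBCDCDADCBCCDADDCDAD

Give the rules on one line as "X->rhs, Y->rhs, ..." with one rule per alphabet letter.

  step 0 ⇒ step 1: BAAA ⇒ CDA·DBC·DBC·DBC
    A ↦ DBC
    B ↦ CDA
    C ↦ D  (constrained at step 1)
    D ↦ CBC  (constrained at step 1)

A->DBC, B->CDA, C->D, D->CBC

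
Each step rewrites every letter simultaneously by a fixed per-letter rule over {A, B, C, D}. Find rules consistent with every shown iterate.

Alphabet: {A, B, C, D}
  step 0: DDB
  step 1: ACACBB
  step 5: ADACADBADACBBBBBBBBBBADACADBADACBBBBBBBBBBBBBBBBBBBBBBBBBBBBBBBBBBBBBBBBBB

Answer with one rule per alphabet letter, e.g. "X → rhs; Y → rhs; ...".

  step 0 ⇒ step 1: DDB ⇒ AC·AC·BB
    B ↦ BB
    D ↦ AC
    A ↦ AD  (constrained at step 1)
    C ↦ B  (constrained at step 1)

A->AD, B->BB, C->B, D->AC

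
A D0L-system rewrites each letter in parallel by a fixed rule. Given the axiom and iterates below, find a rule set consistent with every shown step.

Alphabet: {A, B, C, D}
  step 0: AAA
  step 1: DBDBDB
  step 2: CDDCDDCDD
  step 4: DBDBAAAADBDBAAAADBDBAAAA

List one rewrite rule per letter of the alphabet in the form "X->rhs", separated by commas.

A->DB, B->DD, C->AA, D->C

  step 1 ⇒ step 2: DBDBDB ⇒ C·DD·C·DD·C·DD
    B ↦ DD
    D ↦ C
  step 0 ⇒ step 1: AAA ⇒ DB·DB·DB
    A ↦ DB
    C ↦ AA  (constrained at step 2)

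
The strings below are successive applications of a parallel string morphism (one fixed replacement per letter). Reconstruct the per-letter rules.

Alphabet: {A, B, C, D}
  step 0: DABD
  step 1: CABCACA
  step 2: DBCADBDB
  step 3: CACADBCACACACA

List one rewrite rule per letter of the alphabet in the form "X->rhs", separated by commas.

  step 2 ⇒ step 3: DBCADBDB ⇒ CA·CA·D·B·CA·CA·CA·CA
    A ↦ B
    B ↦ CA
    C ↦ D
    D ↦ CA

A->B, B->CA, C->D, D->CA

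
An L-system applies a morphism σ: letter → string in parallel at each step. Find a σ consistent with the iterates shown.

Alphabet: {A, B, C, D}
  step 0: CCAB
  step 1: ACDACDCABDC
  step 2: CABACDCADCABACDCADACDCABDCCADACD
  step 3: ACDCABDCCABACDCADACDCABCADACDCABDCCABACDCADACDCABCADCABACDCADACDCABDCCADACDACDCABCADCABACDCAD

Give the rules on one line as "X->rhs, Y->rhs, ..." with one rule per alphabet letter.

A->CAB, B->DC, C->ACD, D->CAD

  step 2 ⇒ step 3: CABACDCADCABACDCADACDCABDCCADACD ⇒ ACD·CAB·DC·CAB·ACD·CAD·ACD·CAB·CAD·ACD·CAB·DC·CAB·ACD·CAD·ACD·CAB·CAD·CAB·ACD·CAD·ACD·CAB·DC·CAD·ACD·ACD·CAB·CAD·CAB·ACD·CAD
    A ↦ CAB
    B ↦ DC
    C ↦ ACD
    D ↦ CAD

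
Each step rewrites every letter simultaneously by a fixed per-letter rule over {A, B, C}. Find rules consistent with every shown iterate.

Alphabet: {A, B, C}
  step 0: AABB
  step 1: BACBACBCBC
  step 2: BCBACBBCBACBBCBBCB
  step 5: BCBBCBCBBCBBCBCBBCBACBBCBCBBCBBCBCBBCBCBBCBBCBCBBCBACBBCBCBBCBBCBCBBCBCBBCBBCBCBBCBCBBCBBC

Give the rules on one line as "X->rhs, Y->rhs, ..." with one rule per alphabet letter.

A->BAC, B->BC, C->B

  step 1 ⇒ step 2: BACBACBCBC ⇒ BC·BAC·B·BC·BAC·B·BC·B·BC·B
    A ↦ BAC
    B ↦ BC
    C ↦ B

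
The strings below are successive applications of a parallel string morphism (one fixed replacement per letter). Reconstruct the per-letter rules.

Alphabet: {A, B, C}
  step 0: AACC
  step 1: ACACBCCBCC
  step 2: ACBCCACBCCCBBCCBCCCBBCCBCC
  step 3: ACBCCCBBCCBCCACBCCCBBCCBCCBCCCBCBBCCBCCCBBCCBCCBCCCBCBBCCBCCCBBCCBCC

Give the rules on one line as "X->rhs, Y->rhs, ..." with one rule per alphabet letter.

A->AC, B->CB, C->BCC

  step 2 ⇒ step 3: ACBCCACBCCCBBCCBCCCBBCCBCC ⇒ AC·BCC·CB·BCC·BCC·AC·BCC·CB·BCC·BCC·BCC·CB·CB·BCC·BCC·CB·BCC·BCC·BCC·CB·CB·BCC·BCC·CB·BCC·BCC
    A ↦ AC
    B ↦ CB
    C ↦ BCC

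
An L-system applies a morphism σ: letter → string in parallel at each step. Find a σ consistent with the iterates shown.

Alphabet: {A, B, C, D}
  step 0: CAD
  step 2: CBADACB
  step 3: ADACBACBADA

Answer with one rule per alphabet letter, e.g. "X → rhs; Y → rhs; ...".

  step 2 ⇒ step 3: CBADACB ⇒ A·DA·CB·A·CB·A·DA
    A ↦ CB
    B ↦ DA
    C ↦ A
    D ↦ A

A->CB, B->DA, C->A, D->A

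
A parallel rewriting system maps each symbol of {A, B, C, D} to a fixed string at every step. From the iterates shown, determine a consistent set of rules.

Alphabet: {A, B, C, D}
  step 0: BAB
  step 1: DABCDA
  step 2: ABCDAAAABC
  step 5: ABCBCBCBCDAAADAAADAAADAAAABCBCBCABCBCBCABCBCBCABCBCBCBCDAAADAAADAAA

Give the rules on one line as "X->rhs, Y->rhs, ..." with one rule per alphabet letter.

  step 1 ⇒ step 2: DABCDA ⇒ A·BC·DA·AA·A·BC
    A ↦ BC
    B ↦ DA
    C ↦ AA
    D ↦ A

A->BC, B->DA, C->AA, D->A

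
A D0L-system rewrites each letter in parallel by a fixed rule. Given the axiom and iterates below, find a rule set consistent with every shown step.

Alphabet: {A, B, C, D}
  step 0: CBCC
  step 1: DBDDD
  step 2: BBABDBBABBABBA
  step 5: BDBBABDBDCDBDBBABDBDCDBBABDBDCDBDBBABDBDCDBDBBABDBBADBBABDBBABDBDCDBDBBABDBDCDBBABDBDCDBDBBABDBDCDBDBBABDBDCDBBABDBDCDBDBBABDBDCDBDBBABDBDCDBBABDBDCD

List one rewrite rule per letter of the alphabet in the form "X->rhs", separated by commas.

  step 1 ⇒ step 2: DBDDD ⇒ BBA·BD·BBA·BBA·BBA
    B ↦ BD
    D ↦ BBA
    A ↦ CD  (constrained at step 2)
  step 0 ⇒ step 1: CBCC ⇒ D·BD·D·D
    C ↦ D

A->CD, B->BD, C->D, D->BBA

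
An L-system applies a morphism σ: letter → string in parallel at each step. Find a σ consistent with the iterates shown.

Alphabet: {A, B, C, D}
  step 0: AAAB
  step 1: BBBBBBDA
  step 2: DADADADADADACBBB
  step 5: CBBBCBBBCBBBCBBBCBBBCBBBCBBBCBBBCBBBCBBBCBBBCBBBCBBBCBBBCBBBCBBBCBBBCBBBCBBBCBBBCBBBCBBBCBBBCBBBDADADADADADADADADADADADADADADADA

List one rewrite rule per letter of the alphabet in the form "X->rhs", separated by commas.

  step 1 ⇒ step 2: BBBBBBDA ⇒ DA·DA·DA·DA·DA·DA·CB·BB
    A ↦ BB
    B ↦ DA
    D ↦ CB
    C ↦ DA  (constrained at step 2)

A->BB, B->DA, C->DA, D->CB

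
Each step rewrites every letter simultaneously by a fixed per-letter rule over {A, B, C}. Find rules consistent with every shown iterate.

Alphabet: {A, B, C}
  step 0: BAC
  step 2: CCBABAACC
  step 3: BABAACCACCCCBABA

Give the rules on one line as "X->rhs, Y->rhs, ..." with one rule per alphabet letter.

A->CC, B->A, C->BA

  step 2 ⇒ step 3: CCBABAACC ⇒ BA·BA·A·CC·A·CC·CC·BA·BA
    A ↦ CC
    B ↦ A
    C ↦ BA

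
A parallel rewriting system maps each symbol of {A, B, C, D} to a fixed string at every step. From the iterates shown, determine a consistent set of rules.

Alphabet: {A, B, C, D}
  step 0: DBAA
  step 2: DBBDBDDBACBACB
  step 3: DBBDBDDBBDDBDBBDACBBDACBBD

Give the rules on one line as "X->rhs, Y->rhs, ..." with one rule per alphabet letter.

A->AC, B->BD, C->B, D->DB

  step 2 ⇒ step 3: DBBDBDDBACBACB ⇒ DB·BD·BD·DB·BD·DB·DB·BD·AC·B·BD·AC·B·BD
    A ↦ AC
    B ↦ BD
    C ↦ B
    D ↦ DB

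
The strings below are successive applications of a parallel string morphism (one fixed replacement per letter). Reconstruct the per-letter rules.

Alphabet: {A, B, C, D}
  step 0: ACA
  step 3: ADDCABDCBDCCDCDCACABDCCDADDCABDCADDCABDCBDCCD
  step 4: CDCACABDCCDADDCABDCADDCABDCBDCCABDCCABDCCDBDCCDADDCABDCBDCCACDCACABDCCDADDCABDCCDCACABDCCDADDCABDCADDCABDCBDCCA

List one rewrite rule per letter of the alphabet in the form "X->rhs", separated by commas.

  step 3 ⇒ step 4: ADDCABDCBDCCDCDCACABDCCDADDCABDCADDCABDCBDCCD ⇒ CD·CA·CA·BDC·CD·ADD·CA·BDC·ADD·CA·BDC·BDC·CA·BDC·CA·BDC·CD·BDC·CD·ADD·CA·BDC·BDC·CA·CD·CA·CA·BDC·CD·ADD·CA·BDC·CD·CA·CA·BDC·CD·ADD·CA·BDC·ADD·CA·BDC·BDC·CA
    A ↦ CD
    B ↦ ADD
    C ↦ BDC
    D ↦ CA

A->CD, B->ADD, C->BDC, D->CA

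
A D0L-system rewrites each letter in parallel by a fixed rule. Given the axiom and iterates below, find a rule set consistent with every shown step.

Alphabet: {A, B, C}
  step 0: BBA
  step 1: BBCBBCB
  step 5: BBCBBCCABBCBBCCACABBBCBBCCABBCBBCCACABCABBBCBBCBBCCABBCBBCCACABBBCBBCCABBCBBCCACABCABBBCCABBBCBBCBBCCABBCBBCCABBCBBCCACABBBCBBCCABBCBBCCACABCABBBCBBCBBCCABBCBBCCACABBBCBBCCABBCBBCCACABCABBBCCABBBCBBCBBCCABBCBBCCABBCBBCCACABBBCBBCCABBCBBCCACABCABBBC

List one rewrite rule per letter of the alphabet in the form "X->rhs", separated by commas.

  step 0 ⇒ step 1: BBA ⇒ BBC·BBC·B
    A ↦ B
    B ↦ BBC
    C ↦ CA  (constrained at step 1)

A->B, B->BBC, C->CA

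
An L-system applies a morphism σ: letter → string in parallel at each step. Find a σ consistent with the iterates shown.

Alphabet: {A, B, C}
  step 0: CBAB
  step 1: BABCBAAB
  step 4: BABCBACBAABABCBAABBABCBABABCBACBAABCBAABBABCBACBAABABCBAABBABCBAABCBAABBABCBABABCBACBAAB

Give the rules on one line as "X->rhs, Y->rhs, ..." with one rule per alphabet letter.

  step 0 ⇒ step 1: CBAB ⇒ B·AB·CBA·AB
    A ↦ CBA
    B ↦ AB
    C ↦ B

A->CBA, B->AB, C->B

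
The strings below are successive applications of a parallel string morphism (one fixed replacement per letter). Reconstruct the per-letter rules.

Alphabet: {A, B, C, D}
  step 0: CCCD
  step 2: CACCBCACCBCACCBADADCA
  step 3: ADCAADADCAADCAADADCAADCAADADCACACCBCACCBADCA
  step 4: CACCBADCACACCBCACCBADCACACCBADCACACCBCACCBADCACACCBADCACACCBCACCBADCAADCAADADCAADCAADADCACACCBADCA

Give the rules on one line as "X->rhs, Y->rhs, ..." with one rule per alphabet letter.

  step 3 ⇒ step 4: ADCAADADCAADCAADADCAADCAADADCACACCBCACCBADCA ⇒ CA·CCB·AD·CA·CA·CCB·CA·CCB·AD·CA·CA·CCB·AD·CA·CA·CCB·CA·CCB·AD·CA·CA·CCB·AD·CA·CA·CCB·CA·CCB·AD·CA·AD·CA·AD·AD·CA·AD·CA·AD·AD·CA·CA·CCB·AD·CA
    A ↦ CA
    B ↦ CA
    C ↦ AD
    D ↦ CCB

A->CA, B->CA, C->AD, D->CCB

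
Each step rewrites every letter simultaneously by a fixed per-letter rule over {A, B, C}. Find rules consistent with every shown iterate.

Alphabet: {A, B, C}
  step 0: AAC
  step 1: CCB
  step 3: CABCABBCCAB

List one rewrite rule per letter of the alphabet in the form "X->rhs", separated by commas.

A->C, B->CAB, C->B

  step 0 ⇒ step 1: AAC ⇒ C·C·B
    A ↦ C
    C ↦ B
    B ↦ CAB  (constrained at step 1)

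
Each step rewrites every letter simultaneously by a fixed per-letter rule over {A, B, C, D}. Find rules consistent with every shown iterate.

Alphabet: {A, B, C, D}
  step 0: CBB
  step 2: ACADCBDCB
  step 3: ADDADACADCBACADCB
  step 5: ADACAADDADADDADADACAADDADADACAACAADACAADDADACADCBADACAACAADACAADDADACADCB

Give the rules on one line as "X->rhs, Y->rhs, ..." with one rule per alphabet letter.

  step 2 ⇒ step 3: ACADCBDCB ⇒ AD·D·AD·ACA·D·CB·ACA·D·CB
    A ↦ AD
    B ↦ CB
    C ↦ D
    D ↦ ACA

A->AD, B->CB, C->D, D->ACA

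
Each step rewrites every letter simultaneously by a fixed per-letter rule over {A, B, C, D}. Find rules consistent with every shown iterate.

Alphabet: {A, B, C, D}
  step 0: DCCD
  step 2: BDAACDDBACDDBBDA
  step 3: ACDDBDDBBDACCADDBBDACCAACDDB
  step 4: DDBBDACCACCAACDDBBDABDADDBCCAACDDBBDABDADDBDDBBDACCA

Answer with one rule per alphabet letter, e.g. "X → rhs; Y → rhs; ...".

A->DDB, B->A, C->BDA, D->C

  step 3 ⇒ step 4: ACDDBDDBBDACCADDBBDACCAACDDB ⇒ DDB·BDA·C·C·A·C·C·A·A·C·DDB·BDA·BDA·DDB·C·C·A·A·C·DDB·BDA·BDA·DDB·DDB·BDA·C·C·A
    A ↦ DDB
    B ↦ A
    C ↦ BDA
    D ↦ C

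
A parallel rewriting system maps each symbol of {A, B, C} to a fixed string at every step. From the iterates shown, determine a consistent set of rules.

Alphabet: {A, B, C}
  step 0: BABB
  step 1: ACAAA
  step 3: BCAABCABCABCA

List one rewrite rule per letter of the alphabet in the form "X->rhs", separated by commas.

  step 0 ⇒ step 1: BABB ⇒ A·CA·A·A
    A ↦ CA
    B ↦ A
    C ↦ B  (constrained at step 1)

A->CA, B->A, C->B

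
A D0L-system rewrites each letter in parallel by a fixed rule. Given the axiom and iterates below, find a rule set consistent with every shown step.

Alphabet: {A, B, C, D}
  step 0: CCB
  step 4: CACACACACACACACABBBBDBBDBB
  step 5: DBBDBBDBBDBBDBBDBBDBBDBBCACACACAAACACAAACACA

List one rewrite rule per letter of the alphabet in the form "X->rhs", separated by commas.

A->BB, B->CA, C->D, D->AA

  step 4 ⇒ step 5: CACACACACACACACABBBBDBBDBB ⇒ D·BB·D·BB·D·BB·D·BB·D·BB·D·BB·D·BB·D·BB·CA·CA·CA·CA·AA·CA·CA·AA·CA·CA
    A ↦ BB
    B ↦ CA
    C ↦ D
    D ↦ AA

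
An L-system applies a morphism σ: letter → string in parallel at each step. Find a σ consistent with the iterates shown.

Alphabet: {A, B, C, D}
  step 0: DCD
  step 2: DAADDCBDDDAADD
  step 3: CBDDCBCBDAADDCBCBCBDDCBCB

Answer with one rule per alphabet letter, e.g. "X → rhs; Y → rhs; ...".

A->D, B->DD, C->DAA, D->CB

  step 2 ⇒ step 3: DAADDCBDDDAADD ⇒ CB·D·D·CB·CB·DAA·DD·CB·CB·CB·D·D·CB·CB
    A ↦ D
    B ↦ DD
    C ↦ DAA
    D ↦ CB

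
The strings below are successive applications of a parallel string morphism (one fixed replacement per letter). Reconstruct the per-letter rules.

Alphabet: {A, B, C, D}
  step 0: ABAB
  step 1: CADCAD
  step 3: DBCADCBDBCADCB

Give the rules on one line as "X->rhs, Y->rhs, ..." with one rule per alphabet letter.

  step 0 ⇒ step 1: ABAB ⇒ CA·D·CA·D
    A ↦ CA
    B ↦ D
    C ↦ B  (constrained at step 1)
    D ↦ DC  (constrained at step 1)

A->CA, B->D, C->B, D->DC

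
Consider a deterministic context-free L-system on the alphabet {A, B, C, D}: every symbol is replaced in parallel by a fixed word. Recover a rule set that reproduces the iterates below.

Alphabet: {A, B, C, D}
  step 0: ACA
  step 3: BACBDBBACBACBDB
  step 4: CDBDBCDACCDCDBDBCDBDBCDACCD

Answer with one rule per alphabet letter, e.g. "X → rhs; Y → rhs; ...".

  step 3 ⇒ step 4: BACBDBBACBACBDB ⇒ CD·BD·B·CD·AC·CD·CD·BD·B·CD·BD·B·CD·AC·CD
    A ↦ BD
    B ↦ CD
    C ↦ B
    D ↦ AC

A->BD, B->CD, C->B, D->AC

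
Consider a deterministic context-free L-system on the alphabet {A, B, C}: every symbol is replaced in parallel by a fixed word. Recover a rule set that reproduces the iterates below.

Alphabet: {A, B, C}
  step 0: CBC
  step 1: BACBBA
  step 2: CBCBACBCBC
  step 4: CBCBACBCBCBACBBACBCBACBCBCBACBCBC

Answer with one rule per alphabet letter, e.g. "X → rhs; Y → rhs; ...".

A->C, B->CB, C->BA

  step 1 ⇒ step 2: BACBBA ⇒ CB·C·BA·CB·CB·C
    A ↦ C
    B ↦ CB
    C ↦ BA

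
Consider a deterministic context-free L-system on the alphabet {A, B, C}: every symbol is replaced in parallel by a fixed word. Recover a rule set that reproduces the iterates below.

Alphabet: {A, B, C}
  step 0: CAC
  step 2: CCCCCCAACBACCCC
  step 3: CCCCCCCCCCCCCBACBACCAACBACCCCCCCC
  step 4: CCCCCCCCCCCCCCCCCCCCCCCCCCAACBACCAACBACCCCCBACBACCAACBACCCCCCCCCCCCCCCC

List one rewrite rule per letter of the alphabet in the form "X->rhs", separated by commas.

  step 3 ⇒ step 4: CCCCCCCCCCCCCBACBACCAACBACCCCCCCC ⇒ CC·CC·CC·CC·CC·CC·CC·CC·CC·CC·CC·CC·CC·AA·CBA·CC·AA·CBA·CC·CC·CBA·CBA·CC·AA·CBA·CC·CC·CC·CC·CC·CC·CC·CC
    A ↦ CBA
    B ↦ AA
    C ↦ CC

A->CBA, B->AA, C->CC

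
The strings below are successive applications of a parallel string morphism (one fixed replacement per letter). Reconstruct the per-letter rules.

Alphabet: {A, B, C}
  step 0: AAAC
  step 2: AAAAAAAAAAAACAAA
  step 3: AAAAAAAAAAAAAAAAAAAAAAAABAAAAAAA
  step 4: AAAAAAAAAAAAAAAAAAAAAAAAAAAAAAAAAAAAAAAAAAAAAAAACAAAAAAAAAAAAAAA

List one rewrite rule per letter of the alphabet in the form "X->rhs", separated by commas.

  step 3 ⇒ step 4: AAAAAAAAAAAAAAAAAAAAAAAABAAAAAAA ⇒ AA·AA·AA·AA·AA·AA·AA·AA·AA·AA·AA·AA·AA·AA·AA·AA·AA·AA·AA·AA·AA·AA·AA·AA·CA·AA·AA·AA·AA·AA·AA·AA
    A ↦ AA
    B ↦ CA
  step 2 ⇒ step 3: AAAAAAAAAAAACAAA ⇒ AA·AA·AA·AA·AA·AA·AA·AA·AA·AA·AA·AA·BA·AA·AA·AA
    C ↦ BA

A->AA, B->CA, C->BA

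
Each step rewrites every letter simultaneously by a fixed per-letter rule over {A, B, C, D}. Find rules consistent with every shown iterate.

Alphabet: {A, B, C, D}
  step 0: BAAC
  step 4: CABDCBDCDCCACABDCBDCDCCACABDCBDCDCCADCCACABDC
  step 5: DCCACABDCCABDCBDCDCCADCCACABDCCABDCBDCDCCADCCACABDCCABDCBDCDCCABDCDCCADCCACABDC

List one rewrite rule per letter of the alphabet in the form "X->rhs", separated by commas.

  step 4 ⇒ step 5: CABDCBDCDCCACABDCBDCDCCACABDCBDCDCCADCCACABDC ⇒ DC·CA·CA·B·DC·CA·B·DC·B·DC·DC·CA·DC·CA·CA·B·DC·CA·B·DC·B·DC·DC·CA·DC·CA·CA·B·DC·CA·B·DC·B·DC·DC·CA·B·DC·DC·CA·DC·CA·CA·B·DC
    A ↦ CA
    B ↦ CA
    C ↦ DC
    D ↦ B

A->CA, B->CA, C->DC, D->B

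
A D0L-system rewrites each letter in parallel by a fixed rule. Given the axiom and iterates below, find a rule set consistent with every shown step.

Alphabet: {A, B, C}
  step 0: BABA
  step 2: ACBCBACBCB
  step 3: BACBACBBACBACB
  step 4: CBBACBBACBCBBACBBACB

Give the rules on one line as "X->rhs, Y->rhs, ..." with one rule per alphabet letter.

A->B, B->CB, C->A

  step 3 ⇒ step 4: BACBACBBACBACB ⇒ CB·B·A·CB·B·A·CB·CB·B·A·CB·B·A·CB
    A ↦ B
    B ↦ CB
    C ↦ A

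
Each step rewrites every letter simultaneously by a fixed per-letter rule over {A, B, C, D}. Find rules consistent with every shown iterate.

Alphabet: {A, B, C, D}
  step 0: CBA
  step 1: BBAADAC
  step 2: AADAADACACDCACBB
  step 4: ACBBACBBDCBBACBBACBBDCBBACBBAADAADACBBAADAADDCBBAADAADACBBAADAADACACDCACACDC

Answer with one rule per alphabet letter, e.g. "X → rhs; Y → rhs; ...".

A->AC, B->AAD, C->BB, D->DC

  step 1 ⇒ step 2: BBAADAC ⇒ AAD·AAD·AC·AC·DC·AC·BB
    A ↦ AC
    B ↦ AAD
    C ↦ BB
    D ↦ DC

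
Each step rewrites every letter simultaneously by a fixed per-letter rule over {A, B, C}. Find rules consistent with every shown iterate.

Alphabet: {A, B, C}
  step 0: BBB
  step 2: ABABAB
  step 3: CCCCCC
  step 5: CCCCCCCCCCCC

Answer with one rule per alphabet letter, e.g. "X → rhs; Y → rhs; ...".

A->C, B->C, C->AB

  step 2 ⇒ step 3: ABABAB ⇒ C·C·C·C·C·C
    A ↦ C
    B ↦ C
    C ↦ AB  (constrained at step 3)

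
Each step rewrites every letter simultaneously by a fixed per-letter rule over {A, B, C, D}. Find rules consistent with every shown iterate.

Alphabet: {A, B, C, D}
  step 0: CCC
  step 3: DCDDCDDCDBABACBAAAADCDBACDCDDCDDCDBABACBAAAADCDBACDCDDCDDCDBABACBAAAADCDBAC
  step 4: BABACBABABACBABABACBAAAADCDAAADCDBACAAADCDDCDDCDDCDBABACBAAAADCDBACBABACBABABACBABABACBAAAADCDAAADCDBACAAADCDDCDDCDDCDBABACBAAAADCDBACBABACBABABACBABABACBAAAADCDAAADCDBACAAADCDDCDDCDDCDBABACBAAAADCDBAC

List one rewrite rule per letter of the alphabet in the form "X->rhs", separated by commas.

A->DCD, B->AAA, C->BAC, D->BA

  step 3 ⇒ step 4: DCDDCDDCDBABACBAAAADCDBACDCDDCDDCDBABACBAAAADCDBACDCDDCDDCDBABACBAAAADCDBAC ⇒ BA·BAC·BA·BA·BAC·BA·BA·BAC·BA·AAA·DCD·AAA·DCD·BAC·AAA·DCD·DCD·DCD·DCD·BA·BAC·BA·AAA·DCD·BAC·BA·BAC·BA·BA·BAC·BA·BA·BAC·BA·AAA·DCD·AAA·DCD·BAC·AAA·DCD·DCD·DCD·DCD·BA·BAC·BA·AAA·DCD·BAC·BA·BAC·BA·BA·BAC·BA·BA·BAC·BA·AAA·DCD·AAA·DCD·BAC·AAA·DCD·DCD·DCD·DCD·BA·BAC·BA·AAA·DCD·BAC
    A ↦ DCD
    B ↦ AAA
    C ↦ BAC
    D ↦ BA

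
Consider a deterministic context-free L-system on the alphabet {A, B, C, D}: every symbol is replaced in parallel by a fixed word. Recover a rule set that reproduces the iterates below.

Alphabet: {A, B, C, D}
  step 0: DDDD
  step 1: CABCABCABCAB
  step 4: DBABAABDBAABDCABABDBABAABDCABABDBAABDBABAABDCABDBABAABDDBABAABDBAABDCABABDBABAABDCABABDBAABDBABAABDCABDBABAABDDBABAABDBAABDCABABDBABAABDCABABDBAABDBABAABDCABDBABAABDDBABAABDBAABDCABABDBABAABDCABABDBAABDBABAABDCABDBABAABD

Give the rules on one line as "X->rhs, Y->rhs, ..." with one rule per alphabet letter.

  step 0 ⇒ step 1: DDDD ⇒ CAB·CAB·CAB·CAB
    D ↦ CAB
    A ↦ BA  (constrained at step 1)
    B ↦ ABD  (constrained at step 1)
    C ↦ DBA  (constrained at step 1)

A->BA, B->ABD, C->DBA, D->CAB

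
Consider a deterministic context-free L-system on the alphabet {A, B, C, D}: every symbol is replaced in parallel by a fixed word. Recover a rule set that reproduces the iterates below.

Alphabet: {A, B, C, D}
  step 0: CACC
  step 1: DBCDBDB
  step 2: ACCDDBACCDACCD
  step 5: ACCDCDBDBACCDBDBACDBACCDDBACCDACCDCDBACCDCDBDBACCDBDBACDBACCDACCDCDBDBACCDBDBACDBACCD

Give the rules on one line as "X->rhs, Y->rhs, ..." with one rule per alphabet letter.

A->C, B->CD, C->DB, D->AC

  step 1 ⇒ step 2: DBCDBDB ⇒ AC·CD·DB·AC·CD·AC·CD
    B ↦ CD
    C ↦ DB
    D ↦ AC
  step 0 ⇒ step 1: CACC ⇒ DB·C·DB·DB
    A ↦ C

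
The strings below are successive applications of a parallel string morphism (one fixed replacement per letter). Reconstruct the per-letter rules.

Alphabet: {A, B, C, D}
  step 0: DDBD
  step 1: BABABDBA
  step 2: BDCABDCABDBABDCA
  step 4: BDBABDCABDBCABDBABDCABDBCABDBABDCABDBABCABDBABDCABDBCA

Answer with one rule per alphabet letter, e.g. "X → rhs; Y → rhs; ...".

A->CA, B->BD, C->B, D->BA

  step 1 ⇒ step 2: BABABDBA ⇒ BD·CA·BD·CA·BD·BA·BD·CA
    A ↦ CA
    B ↦ BD
    D ↦ BA
    C ↦ B  (constrained at step 2)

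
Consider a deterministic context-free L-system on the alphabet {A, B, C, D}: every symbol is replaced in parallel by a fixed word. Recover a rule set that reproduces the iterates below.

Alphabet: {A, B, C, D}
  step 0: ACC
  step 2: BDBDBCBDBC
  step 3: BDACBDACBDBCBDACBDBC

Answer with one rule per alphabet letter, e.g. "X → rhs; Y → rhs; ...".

A->B, B->BD, C->BC, D->AC

  step 2 ⇒ step 3: BDBDBCBDBC ⇒ BD·AC·BD·AC·BD·BC·BD·AC·BD·BC
    B ↦ BD
    C ↦ BC
    D ↦ AC
    A ↦ B  (constrained at step 0)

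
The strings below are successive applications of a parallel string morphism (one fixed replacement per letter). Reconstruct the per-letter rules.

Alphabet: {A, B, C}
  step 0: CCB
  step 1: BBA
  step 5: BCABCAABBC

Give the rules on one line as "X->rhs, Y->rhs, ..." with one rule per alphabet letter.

  step 0 ⇒ step 1: CCB ⇒ B·B·A
    B ↦ A
    C ↦ B
    A ↦ BC  (constrained at step 1)

A->BC, B->A, C->B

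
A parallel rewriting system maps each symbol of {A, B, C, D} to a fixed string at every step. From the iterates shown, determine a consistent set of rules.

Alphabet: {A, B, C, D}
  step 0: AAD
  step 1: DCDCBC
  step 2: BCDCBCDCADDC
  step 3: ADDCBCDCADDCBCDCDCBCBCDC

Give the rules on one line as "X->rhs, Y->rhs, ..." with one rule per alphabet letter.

  step 2 ⇒ step 3: BCDCBCDCADDC ⇒ AD·DC·BC·DC·AD·DC·BC·DC·DC·BC·BC·DC
    A ↦ DC
    B ↦ AD
    C ↦ DC
    D ↦ BC

A->DC, B->AD, C->DC, D->BC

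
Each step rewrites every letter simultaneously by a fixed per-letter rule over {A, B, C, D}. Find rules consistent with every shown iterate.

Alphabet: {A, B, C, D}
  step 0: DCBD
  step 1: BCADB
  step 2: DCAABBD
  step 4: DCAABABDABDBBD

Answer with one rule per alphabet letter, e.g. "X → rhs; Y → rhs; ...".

A->AB, B->D, C->CA, D->B

  step 1 ⇒ step 2: BCADB ⇒ D·CA·AB·B·D
    A ↦ AB
    B ↦ D
    C ↦ CA
    D ↦ B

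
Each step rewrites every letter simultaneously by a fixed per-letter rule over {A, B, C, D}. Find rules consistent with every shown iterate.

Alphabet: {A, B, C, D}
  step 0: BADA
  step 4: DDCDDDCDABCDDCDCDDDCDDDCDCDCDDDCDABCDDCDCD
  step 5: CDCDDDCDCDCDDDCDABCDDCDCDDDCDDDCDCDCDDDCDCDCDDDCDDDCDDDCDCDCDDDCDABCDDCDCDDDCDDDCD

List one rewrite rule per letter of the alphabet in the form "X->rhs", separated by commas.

A->AB, B->C, C->DD, D->CD

  step 4 ⇒ step 5: DDCDDDCDABCDDCDCDDDCDDDCDCDCDDDCDABCDDCDCD ⇒ CD·CD·DD·CD·CD·CD·DD·CD·AB·C·DD·CD·CD·DD·CD·DD·CD·CD·CD·DD·CD·CD·CD·DD·CD·DD·CD·DD·CD·CD·CD·DD·CD·AB·C·DD·CD·CD·DD·CD·DD·CD
    A ↦ AB
    B ↦ C
    C ↦ DD
    D ↦ CD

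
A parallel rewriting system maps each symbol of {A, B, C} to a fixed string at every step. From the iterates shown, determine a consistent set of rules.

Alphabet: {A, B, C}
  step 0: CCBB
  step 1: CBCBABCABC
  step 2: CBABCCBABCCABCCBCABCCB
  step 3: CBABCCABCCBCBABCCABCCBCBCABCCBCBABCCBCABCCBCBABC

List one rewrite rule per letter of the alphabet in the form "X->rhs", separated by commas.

A->C, B->ABC, C->CB

  step 2 ⇒ step 3: CBABCCBABCCABCCBCABCCB ⇒ CB·ABC·C·ABC·CB·CB·ABC·C·ABC·CB·CB·C·ABC·CB·CB·ABC·CB·C·ABC·CB·CB·ABC
    A ↦ C
    B ↦ ABC
    C ↦ CB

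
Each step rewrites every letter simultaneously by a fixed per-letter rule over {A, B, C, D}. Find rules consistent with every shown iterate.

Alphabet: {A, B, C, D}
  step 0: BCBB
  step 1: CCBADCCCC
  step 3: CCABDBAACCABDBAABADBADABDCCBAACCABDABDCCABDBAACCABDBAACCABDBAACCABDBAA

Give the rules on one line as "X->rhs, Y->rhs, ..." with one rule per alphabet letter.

  step 0 ⇒ step 1: BCBB ⇒ CC·BAD·CC·CC
    B ↦ CC
    C ↦ BAD
    A ↦ ABD  (constrained at step 1)
    D ↦ BAA  (constrained at step 1)

A->ABD, B->CC, C->BAD, D->BAA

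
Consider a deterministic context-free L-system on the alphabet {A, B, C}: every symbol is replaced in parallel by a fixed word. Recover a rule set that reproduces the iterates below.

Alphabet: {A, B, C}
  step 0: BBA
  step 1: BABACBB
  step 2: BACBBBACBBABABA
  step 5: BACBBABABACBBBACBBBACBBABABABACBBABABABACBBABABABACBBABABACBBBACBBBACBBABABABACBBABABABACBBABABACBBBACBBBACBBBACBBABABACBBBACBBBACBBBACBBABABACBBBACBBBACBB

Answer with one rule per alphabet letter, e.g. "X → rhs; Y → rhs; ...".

A->CBB, B->BA, C->A

  step 1 ⇒ step 2: BABACBB ⇒ BA·CBB·BA·CBB·A·BA·BA
    A ↦ CBB
    B ↦ BA
    C ↦ A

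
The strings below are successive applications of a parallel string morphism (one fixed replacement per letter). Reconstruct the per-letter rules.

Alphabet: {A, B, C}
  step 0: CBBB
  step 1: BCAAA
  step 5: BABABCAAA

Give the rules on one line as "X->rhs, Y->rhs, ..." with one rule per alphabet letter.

A->B, B->A, C->BC

  step 0 ⇒ step 1: CBBB ⇒ BC·A·A·A
    B ↦ A
    C ↦ BC
    A ↦ B  (constrained at step 1)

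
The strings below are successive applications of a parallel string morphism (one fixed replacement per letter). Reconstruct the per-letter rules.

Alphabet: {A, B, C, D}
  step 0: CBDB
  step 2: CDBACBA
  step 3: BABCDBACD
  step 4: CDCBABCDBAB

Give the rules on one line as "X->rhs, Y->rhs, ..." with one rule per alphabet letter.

A->D, B->C, C->BA, D->B

  step 3 ⇒ step 4: BABCDBACD ⇒ C·D·C·BA·B·C·D·BA·B
    A ↦ D
    B ↦ C
    C ↦ BA
    D ↦ B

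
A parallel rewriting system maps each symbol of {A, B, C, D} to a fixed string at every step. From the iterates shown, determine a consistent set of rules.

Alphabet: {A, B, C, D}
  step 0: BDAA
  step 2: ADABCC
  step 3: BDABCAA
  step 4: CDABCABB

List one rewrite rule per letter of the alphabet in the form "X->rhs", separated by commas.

  step 3 ⇒ step 4: BDABCAA ⇒ C·DA·B·C·A·B·B
    A ↦ B
    B ↦ C
    C ↦ A
    D ↦ DA

A->B, B->C, C->A, D->DA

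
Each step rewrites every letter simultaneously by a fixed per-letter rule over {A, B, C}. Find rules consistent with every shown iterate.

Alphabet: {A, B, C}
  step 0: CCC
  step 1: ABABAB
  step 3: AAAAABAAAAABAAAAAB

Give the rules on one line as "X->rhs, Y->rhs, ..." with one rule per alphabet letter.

A->AA, B->C, C->AB

  step 0 ⇒ step 1: CCC ⇒ AB·AB·AB
    C ↦ AB
    A ↦ AA  (constrained at step 1)
    B ↦ C  (constrained at step 1)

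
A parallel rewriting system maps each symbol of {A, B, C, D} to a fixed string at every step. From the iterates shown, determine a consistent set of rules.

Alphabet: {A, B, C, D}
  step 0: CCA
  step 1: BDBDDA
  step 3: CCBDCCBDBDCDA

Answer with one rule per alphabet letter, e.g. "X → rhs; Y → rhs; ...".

  step 0 ⇒ step 1: CCA ⇒ BD·BD·DA
    A ↦ DA
    C ↦ BD
    B ↦ DD  (constrained at step 1)
    D ↦ C  (constrained at step 1)

A->DA, B->DD, C->BD, D->C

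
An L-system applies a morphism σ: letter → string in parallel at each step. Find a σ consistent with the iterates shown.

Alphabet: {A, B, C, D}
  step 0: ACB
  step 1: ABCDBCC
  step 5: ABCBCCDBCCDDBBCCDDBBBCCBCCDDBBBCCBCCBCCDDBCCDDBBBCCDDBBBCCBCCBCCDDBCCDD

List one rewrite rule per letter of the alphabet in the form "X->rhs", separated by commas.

  step 0 ⇒ step 1: ACB ⇒ ABC·D·BCC
    A ↦ ABC
    B ↦ BCC
    C ↦ D
    D ↦ B  (constrained at step 1)

A->ABC, B->BCC, C->D, D->B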